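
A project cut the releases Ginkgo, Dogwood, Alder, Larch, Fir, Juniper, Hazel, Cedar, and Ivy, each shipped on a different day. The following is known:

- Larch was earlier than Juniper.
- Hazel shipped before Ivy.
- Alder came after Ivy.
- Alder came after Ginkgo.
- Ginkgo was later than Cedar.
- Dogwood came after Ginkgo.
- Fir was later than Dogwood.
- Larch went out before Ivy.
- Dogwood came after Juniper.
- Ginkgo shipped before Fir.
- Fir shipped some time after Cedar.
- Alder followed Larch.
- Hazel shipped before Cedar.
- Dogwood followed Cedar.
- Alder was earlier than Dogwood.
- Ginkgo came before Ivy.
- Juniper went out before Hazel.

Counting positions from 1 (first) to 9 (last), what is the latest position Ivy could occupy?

6

Ivy must come before Alder, Dogwood, and Fir — 3 releases forced after it.
Everything else can be placed before Ivy in some valid order, so Ivy can sit as late as position 9 − 3 = 6.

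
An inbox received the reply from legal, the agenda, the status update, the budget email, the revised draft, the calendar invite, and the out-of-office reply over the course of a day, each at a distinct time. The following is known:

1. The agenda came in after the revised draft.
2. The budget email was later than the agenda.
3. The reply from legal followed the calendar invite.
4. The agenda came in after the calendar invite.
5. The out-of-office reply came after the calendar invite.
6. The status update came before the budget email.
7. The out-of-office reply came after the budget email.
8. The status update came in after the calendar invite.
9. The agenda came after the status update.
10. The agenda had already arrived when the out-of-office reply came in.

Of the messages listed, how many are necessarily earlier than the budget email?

4

Directly stated before the budget email: the agenda and the status update.
The calendar invite reaches the budget email via the calendar invite → the agenda → the budget email.
The revised draft reaches the budget email via the revised draft → the agenda → the budget email.
No chain forces the out-of-office reply (or any of the others) ahead of the budget email.
That's the agenda, the calendar invite, the revised draft, and the status update — 4 in all.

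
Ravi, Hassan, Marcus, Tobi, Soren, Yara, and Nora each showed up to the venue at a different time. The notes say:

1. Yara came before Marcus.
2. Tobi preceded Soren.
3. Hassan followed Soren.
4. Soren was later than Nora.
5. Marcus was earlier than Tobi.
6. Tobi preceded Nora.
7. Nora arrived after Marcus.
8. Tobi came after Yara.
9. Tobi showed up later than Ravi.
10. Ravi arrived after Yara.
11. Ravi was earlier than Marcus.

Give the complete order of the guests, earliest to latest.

The constraints fix every adjacent pair, so only one ordering works:
Yara → Ravi → Marcus → Tobi → Nora → Soren → Hassan.

Yara, Ravi, Marcus, Tobi, Nora, Soren, Hassan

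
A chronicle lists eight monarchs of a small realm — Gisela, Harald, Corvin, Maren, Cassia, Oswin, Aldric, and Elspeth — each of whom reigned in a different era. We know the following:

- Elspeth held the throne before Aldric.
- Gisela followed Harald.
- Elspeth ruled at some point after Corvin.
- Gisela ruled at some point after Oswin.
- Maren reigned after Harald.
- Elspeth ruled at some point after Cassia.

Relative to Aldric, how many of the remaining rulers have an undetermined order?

Forced before Aldric: Cassia, Corvin, and Elspeth.
That leaves Gisela, Harald, Maren, and Oswin with no forced order relative to Aldric — 4.

4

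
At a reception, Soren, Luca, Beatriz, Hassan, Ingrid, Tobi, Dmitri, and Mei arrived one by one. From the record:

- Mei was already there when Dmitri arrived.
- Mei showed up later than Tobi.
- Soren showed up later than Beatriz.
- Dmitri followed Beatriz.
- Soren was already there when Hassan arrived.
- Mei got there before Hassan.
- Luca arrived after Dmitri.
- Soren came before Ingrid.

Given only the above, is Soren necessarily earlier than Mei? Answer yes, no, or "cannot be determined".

No chain of stated constraints runs from Soren to Mei, and none runs from Mei to Soren either.
So the relative order of Soren and Mei is not fixed by the given facts.

cannot be determined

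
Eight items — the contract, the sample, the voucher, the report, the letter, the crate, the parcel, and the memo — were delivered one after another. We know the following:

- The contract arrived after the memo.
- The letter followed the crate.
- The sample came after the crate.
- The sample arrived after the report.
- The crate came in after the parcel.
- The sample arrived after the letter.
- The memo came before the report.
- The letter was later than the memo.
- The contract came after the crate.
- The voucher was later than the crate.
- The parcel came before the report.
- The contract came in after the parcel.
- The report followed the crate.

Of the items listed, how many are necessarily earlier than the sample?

5

Directly stated before the sample: the crate, the letter, and the report.
The memo reaches the sample via the memo → the report → the sample.
The parcel reaches the sample via the parcel → the report → the sample.
No chain forces the contract (or any of the others) ahead of the sample.
That's the crate, the letter, the memo, the parcel, and the report — 5 in all.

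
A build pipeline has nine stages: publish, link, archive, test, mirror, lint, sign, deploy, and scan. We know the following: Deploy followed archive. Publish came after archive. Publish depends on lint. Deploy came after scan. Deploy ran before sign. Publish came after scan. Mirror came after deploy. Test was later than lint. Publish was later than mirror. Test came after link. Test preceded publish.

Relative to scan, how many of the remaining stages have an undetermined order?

Forced after scan: deploy, mirror, publish, and sign.
That leaves archive, link, lint, and test with no forced order relative to scan — 4.

4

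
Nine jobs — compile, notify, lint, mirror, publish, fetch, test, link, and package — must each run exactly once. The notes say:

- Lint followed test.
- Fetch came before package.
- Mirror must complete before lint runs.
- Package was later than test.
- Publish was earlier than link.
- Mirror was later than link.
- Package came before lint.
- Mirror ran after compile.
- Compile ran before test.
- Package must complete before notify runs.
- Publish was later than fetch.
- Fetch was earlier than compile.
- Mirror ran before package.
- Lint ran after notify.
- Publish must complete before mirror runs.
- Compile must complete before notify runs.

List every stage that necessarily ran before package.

Directly stated before package: fetch, mirror, and test.
Compile reaches package via compile → test → package.
Link reaches package via link → mirror → package.
Publish reaches package via publish → mirror → package.

compile, fetch, link, mirror, publish, test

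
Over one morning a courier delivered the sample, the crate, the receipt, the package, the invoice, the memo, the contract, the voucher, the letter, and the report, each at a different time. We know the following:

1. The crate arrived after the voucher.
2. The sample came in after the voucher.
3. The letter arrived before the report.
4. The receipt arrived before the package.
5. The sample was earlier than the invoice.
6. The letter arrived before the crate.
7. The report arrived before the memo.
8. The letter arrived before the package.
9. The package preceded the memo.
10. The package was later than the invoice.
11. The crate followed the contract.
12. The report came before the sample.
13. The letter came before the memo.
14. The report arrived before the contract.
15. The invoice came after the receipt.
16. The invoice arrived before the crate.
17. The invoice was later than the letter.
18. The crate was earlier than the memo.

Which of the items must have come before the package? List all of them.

Directly stated before the package: the invoice, the letter, and the receipt.
The report reaches the package via the report → the sample → the invoice → the package.
The sample reaches the package via the sample → the invoice → the package.
The voucher reaches the package via the voucher → the sample → the invoice → the package.
No chain forces the contract (or any of the others) ahead of the package.

the invoice, the letter, the receipt, the report, the sample, the voucher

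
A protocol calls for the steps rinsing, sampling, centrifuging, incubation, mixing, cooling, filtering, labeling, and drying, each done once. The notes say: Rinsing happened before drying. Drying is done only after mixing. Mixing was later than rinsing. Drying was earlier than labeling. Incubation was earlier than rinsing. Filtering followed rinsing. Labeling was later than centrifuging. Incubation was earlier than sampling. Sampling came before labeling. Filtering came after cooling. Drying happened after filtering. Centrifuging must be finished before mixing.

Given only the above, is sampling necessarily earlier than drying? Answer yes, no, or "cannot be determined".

No chain of stated constraints runs from sampling to drying, and none runs from drying to sampling either.
So the relative order of sampling and drying is not fixed by the given facts.

cannot be determined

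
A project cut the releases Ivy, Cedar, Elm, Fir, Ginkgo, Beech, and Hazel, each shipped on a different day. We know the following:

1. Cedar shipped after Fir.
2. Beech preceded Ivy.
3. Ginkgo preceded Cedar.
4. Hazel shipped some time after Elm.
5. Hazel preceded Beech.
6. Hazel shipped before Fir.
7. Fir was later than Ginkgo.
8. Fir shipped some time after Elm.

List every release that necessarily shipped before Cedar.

Elm, Fir, Ginkgo, Hazel

Directly stated before Cedar: Fir and Ginkgo.
Elm reaches Cedar via Elm → Fir → Cedar.
Hazel reaches Cedar via Hazel → Fir → Cedar.
No chain forces Ivy (or any of the others) ahead of Cedar.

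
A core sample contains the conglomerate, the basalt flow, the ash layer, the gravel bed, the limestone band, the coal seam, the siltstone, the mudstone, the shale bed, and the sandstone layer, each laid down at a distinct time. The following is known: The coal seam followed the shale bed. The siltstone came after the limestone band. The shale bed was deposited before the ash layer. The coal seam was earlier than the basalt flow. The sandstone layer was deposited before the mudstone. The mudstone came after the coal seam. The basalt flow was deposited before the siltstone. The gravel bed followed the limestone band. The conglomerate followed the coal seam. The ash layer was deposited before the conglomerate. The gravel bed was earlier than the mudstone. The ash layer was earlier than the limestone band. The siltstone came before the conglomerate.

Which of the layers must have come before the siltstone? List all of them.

Directly stated before the siltstone: the basalt flow and the limestone band.
The ash layer reaches the siltstone via the ash layer → the limestone band → the siltstone.
The coal seam reaches the siltstone via the coal seam → the basalt flow → the siltstone.
The shale bed reaches the siltstone via the shale bed → the ash layer → the limestone band → the siltstone.

the ash layer, the basalt flow, the coal seam, the limestone band, the shale bed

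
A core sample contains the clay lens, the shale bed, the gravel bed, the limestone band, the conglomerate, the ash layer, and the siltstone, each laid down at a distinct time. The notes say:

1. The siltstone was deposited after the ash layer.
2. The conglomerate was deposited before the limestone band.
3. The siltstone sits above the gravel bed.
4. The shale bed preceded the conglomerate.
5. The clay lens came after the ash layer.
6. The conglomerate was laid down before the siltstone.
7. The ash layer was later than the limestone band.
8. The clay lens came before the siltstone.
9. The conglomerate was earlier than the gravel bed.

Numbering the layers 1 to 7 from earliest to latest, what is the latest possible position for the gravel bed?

6

The gravel bed must come before the siltstone — 1 layer forced after it.
Everything else can be placed before the gravel bed in some valid order, so the gravel bed can sit as late as position 7 − 1 = 6.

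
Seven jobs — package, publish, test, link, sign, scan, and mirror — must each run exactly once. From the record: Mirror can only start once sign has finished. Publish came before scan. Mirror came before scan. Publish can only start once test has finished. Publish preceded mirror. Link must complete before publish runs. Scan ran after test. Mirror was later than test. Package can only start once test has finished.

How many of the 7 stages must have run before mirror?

Directly stated before mirror: publish, sign, and test.
Link reaches mirror via link → publish → mirror.
No chain forces scan (or any of the others) ahead of mirror.
That's link, publish, sign, and test — 4 in all.

4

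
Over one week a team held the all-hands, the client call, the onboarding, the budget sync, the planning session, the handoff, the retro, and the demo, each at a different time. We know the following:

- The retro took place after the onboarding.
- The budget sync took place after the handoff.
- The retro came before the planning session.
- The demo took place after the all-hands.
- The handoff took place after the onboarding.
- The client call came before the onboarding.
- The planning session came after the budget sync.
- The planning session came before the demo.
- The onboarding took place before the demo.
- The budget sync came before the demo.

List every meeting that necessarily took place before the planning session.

Directly stated before the planning session: the budget sync and the retro.
The client call reaches the planning session via the client call → the onboarding → the retro → the planning session.
The handoff reaches the planning session via the handoff → the budget sync → the planning session.
The onboarding reaches the planning session via the onboarding → the retro → the planning session.
No chain forces the all-hands (or any of the others) ahead of the planning session.

the budget sync, the client call, the handoff, the onboarding, the retro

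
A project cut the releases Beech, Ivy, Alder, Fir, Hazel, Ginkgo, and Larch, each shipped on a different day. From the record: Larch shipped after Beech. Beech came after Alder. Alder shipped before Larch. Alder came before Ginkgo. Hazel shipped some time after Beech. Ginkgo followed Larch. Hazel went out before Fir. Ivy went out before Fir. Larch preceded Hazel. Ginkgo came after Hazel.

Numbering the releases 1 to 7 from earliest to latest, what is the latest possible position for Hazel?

Hazel must come before Fir and Ginkgo — 2 releases forced after it.
Everything else can be placed before Hazel in some valid order, so Hazel can sit as late as position 7 − 2 = 5.

5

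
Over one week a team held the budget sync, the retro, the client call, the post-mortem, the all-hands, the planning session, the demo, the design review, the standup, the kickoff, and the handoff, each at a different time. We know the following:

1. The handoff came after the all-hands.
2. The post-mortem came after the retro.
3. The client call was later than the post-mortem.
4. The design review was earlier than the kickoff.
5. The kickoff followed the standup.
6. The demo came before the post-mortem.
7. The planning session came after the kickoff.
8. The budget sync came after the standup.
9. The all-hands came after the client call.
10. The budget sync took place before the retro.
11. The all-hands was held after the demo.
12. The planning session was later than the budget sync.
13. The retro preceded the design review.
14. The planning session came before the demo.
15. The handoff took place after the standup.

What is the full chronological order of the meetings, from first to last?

the standup, the budget sync, the retro, the design review, the kickoff, the planning session, the demo, the post-mortem, the client call, the all-hands, the handoff

The constraints fix every adjacent pair, so only one ordering works:
the standup → the budget sync → the retro → the design review → the kickoff → the planning session → the demo → the post-mortem → the client call → the all-hands → the handoff.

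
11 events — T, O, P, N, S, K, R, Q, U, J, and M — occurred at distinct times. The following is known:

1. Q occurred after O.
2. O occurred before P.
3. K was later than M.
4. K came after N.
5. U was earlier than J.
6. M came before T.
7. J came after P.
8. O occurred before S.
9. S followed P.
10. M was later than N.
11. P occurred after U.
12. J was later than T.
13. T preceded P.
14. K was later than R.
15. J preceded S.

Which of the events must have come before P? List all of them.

Directly stated before P: O, T, and U.
M reaches P via M → T → P.
N reaches P via N → M → T → P.

M, N, O, T, U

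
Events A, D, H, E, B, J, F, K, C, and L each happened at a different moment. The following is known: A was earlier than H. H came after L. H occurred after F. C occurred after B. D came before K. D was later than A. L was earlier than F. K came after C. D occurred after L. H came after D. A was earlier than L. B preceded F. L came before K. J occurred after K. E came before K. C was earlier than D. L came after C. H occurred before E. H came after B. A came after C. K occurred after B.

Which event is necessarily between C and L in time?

A

Tracing the constraints gives C → A → L, so A sits after C and before L.
No other event is forced both after C and before L.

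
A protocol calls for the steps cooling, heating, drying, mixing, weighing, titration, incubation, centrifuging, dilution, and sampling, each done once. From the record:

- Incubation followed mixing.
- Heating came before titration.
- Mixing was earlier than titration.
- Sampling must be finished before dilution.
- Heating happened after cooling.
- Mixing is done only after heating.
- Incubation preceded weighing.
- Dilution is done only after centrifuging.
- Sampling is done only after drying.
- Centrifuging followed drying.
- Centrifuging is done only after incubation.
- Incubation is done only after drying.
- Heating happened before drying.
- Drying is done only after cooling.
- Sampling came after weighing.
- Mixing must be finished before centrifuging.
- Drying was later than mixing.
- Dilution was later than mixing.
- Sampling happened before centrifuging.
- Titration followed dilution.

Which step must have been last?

Every other step has a chain of constraints placing it before titration, so titration is last.

titration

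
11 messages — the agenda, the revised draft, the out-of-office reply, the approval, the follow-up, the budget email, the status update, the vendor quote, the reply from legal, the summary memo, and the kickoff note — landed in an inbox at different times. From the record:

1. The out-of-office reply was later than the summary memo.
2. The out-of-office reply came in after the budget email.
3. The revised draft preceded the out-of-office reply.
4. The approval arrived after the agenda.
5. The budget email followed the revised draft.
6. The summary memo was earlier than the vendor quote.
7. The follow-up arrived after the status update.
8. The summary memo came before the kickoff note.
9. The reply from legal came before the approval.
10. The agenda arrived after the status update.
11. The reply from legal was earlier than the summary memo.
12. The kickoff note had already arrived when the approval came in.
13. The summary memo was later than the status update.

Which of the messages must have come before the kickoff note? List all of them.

the reply from legal, the status update, the summary memo

Directly stated before the kickoff note: the summary memo.
The reply from legal reaches the kickoff note via the reply from legal → the summary memo → the kickoff note.
The status update reaches the kickoff note via the status update → the summary memo → the kickoff note.
No chain forces the approval (or any of the others) ahead of the kickoff note.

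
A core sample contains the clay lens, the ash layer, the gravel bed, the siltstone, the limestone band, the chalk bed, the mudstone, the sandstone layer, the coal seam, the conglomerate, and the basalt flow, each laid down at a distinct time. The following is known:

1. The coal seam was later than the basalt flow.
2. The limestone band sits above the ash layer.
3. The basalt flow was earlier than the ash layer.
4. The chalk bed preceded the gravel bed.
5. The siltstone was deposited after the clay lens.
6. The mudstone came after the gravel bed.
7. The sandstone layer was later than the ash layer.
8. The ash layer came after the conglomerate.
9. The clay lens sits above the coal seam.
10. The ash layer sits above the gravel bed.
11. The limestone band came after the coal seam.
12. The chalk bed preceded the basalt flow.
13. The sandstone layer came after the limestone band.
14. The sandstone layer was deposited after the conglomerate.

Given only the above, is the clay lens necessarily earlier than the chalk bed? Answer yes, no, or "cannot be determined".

no

Tracing the constraints gives the chalk bed → the basalt flow → the coal seam → the clay lens, so the chalk bed must come before the clay lens.
That means the clay lens cannot be before the chalk bed.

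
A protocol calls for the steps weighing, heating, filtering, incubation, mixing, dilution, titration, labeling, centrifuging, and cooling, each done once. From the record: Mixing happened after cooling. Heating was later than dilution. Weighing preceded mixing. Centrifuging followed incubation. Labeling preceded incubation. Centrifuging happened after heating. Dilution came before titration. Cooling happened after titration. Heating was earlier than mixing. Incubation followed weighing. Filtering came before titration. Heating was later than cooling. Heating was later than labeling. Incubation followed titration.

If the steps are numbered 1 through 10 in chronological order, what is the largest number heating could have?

8

Heating must come before centrifuging and mixing — 2 steps forced after it.
Everything else can be placed before heating in some valid order, so heating can sit as late as position 10 − 2 = 8.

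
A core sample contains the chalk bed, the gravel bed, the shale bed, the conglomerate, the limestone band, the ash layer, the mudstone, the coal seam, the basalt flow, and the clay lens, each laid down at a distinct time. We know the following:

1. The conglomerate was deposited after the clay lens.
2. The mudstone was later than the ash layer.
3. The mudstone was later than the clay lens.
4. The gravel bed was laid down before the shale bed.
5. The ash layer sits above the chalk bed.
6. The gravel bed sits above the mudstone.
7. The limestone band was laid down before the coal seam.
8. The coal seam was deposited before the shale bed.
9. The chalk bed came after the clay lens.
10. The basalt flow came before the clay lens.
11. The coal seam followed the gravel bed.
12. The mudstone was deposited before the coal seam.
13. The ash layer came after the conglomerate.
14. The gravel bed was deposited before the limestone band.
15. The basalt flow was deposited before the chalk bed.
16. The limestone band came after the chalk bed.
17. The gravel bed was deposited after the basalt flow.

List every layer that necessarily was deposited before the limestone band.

the ash layer, the basalt flow, the chalk bed, the clay lens, the conglomerate, the gravel bed, the mudstone

Directly stated before the limestone band: the chalk bed and the gravel bed.
The ash layer reaches the limestone band via the ash layer → the mudstone → the gravel bed → the limestone band.
The basalt flow reaches the limestone band via the basalt flow → the gravel bed → the limestone band.
The clay lens reaches the limestone band via the clay lens → the chalk bed → the limestone band.
Likewise the conglomerate and the mudstone each reach the limestone band by chaining the stated constraints.
No chain forces the coal seam (or any of the others) ahead of the limestone band.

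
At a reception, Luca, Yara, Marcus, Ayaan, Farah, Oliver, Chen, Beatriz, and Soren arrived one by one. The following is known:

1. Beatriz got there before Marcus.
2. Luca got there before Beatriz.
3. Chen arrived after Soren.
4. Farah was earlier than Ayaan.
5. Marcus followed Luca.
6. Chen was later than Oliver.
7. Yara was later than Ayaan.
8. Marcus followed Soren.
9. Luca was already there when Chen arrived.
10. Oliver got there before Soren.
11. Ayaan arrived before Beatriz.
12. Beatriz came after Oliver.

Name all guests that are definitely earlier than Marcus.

Directly stated before Marcus: Beatriz, Luca, and Soren.
Ayaan reaches Marcus via Ayaan → Beatriz → Marcus.
Farah reaches Marcus via Farah → Ayaan → Beatriz → Marcus.
Oliver reaches Marcus via Oliver → Soren → Marcus.
No chain forces Chen (or any of the others) ahead of Marcus.

Ayaan, Beatriz, Farah, Luca, Oliver, Soren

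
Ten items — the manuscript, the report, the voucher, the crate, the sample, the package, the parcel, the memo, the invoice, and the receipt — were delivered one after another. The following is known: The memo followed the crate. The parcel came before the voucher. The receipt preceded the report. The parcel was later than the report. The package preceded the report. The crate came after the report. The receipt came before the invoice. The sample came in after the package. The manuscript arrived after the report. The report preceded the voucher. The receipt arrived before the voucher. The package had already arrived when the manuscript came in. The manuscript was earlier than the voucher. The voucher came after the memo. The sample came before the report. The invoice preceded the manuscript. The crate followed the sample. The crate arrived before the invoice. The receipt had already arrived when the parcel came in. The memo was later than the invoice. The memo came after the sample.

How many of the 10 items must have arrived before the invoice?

5

Directly stated before the invoice: the crate and the receipt.
The package reaches the invoice via the package → the sample → the crate → the invoice.
The report reaches the invoice via the report → the crate → the invoice.
The sample reaches the invoice via the sample → the crate → the invoice.
No chain forces the voucher (or any of the others) ahead of the invoice.
That's the crate, the package, the receipt, the report, and the sample — 5 in all.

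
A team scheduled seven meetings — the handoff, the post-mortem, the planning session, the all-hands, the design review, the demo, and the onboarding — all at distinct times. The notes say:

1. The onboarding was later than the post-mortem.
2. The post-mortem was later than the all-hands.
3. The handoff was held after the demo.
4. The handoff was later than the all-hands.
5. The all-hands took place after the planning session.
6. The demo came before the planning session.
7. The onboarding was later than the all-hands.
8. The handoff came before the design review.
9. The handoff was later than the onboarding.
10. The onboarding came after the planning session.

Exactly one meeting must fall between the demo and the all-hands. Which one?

Tracing the constraints gives the demo → the planning session → the all-hands, so the planning session sits after the demo and before the all-hands.
No other meeting is forced both after the demo and before the all-hands.

the planning session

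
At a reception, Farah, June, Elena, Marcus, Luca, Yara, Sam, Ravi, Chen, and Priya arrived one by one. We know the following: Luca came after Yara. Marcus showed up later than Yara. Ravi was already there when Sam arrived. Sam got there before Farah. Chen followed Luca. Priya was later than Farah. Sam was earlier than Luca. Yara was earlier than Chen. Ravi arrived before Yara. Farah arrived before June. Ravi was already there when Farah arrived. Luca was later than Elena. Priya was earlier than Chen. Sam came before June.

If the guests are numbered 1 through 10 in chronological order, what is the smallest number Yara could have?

Ravi must come before Yara — 1 forced predecessor.
Nothing else is forced ahead of Yara, so their earliest slot is position 1 + 1 = 2.

2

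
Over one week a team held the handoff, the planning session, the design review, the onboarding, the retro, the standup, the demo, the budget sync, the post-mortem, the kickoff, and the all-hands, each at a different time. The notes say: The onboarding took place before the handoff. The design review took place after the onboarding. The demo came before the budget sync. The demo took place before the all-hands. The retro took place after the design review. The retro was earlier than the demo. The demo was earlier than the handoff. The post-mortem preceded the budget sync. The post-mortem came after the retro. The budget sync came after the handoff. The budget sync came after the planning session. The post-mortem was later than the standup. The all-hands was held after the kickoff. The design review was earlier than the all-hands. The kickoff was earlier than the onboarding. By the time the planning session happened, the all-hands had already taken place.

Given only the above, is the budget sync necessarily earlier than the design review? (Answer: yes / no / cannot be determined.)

Tracing the constraints gives the design review → the retro → the post-mortem → the budget sync, so the design review must come before the budget sync.
That means the budget sync cannot be before the design review.

no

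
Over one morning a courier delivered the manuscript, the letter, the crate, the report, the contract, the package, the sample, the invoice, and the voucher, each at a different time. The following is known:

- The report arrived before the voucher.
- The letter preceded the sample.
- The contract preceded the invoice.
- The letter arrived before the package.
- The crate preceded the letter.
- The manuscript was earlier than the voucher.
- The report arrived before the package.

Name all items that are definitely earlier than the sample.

Directly stated before the sample: the letter.
The crate reaches the sample via the crate → the letter → the sample.

the crate, the letter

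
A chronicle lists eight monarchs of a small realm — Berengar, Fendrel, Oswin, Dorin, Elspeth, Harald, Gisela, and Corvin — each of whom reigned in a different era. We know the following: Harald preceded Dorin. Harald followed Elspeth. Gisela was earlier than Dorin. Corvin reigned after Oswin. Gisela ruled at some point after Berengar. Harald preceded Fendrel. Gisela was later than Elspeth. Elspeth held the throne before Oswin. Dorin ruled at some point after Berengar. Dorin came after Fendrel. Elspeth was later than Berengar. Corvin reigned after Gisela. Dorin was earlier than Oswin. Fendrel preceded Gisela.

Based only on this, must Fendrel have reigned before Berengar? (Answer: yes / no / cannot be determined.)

no

Tracing the constraints gives Berengar → Elspeth → Harald → Fendrel, so Berengar must come before Fendrel.
That means Fendrel cannot be before Berengar.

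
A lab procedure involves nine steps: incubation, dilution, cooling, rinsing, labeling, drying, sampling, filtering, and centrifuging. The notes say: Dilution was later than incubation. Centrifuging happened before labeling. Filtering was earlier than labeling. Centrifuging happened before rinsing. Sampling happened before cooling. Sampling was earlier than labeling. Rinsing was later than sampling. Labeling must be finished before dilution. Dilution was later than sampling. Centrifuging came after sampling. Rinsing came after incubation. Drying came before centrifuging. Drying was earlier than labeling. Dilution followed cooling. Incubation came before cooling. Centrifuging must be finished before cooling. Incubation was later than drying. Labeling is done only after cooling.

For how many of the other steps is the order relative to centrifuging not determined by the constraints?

Forced before centrifuging: drying and sampling; forced after centrifuging: cooling, dilution, labeling, and rinsing.
That leaves filtering and incubation with no forced order relative to centrifuging — 2.

2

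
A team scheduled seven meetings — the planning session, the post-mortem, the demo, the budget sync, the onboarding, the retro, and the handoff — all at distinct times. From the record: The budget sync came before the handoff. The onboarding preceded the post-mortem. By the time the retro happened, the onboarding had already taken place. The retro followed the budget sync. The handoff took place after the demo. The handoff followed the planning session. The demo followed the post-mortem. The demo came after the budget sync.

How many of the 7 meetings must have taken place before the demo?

3

Directly stated before the demo: the budget sync and the post-mortem.
The onboarding reaches the demo via the onboarding → the post-mortem → the demo.
That's the budget sync, the onboarding, and the post-mortem — 3 in all.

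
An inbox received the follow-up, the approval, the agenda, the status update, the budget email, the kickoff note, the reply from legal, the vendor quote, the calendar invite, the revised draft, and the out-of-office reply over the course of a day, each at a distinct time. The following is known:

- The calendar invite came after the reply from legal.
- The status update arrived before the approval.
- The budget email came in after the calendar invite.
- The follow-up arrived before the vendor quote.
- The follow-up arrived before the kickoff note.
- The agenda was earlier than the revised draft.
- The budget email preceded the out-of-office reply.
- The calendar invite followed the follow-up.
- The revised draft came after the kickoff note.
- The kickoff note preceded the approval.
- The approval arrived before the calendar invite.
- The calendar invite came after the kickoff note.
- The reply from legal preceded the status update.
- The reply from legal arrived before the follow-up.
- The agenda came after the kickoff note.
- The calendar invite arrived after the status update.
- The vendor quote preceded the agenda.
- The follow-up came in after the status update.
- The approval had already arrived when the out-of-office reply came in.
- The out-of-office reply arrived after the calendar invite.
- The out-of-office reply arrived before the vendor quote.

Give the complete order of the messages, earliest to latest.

The constraints fix every adjacent pair, so only one ordering works:
the reply from legal → the status update → the follow-up → the kickoff note → the approval → the calendar invite → the budget email → the out-of-office reply → the vendor quote → the agenda → the revised draft.

the reply from legal, the status update, the follow-up, the kickoff note, the approval, the calendar invite, the budget email, the out-of-office reply, the vendor quote, the agenda, the revised draft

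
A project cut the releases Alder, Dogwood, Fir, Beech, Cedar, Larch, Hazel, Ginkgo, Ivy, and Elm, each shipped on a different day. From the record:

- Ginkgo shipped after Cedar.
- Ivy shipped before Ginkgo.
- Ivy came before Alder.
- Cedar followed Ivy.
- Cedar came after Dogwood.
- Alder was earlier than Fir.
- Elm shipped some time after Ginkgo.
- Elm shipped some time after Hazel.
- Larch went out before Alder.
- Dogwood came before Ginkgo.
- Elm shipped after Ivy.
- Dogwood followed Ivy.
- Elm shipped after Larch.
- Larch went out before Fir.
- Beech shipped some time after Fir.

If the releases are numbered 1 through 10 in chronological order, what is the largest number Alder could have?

Alder must come before Beech and Fir — 2 releases forced after it.
Everything else can be placed before Alder in some valid order, so Alder can sit as late as position 10 − 2 = 8.

8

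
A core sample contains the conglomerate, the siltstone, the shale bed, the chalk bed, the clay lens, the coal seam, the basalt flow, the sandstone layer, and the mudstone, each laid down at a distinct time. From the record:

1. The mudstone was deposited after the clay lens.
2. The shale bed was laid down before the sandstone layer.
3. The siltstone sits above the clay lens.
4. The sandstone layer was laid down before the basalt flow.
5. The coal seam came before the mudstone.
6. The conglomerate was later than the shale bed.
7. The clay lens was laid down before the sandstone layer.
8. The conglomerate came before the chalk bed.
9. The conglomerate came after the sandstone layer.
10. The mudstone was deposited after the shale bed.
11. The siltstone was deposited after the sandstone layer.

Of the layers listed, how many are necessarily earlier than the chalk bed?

Directly stated before the chalk bed: the conglomerate.
The clay lens reaches the chalk bed via the clay lens → the sandstone layer → the conglomerate → the chalk bed.
The sandstone layer reaches the chalk bed via the sandstone layer → the conglomerate → the chalk bed.
The shale bed reaches the chalk bed via the shale bed → the conglomerate → the chalk bed.
No chain forces the coal seam (or any of the others) ahead of the chalk bed.
That's the clay lens, the conglomerate, the sandstone layer, and the shale bed — 4 in all.

4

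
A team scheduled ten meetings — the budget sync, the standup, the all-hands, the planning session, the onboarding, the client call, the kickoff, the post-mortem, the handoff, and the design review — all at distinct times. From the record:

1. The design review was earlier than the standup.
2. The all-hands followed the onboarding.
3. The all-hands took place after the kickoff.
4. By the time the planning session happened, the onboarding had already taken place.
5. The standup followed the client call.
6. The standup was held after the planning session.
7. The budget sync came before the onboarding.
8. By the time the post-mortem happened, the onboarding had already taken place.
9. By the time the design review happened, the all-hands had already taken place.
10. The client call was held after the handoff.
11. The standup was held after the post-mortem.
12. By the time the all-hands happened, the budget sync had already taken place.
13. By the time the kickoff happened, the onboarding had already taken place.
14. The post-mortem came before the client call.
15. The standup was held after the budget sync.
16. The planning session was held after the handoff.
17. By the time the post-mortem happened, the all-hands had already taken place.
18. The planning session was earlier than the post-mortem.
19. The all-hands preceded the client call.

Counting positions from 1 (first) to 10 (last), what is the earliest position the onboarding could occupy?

The budget sync must come before the onboarding — 1 forced predecessor.
Nothing else is forced ahead of the onboarding, so its earliest slot is position 1 + 1 = 2.

2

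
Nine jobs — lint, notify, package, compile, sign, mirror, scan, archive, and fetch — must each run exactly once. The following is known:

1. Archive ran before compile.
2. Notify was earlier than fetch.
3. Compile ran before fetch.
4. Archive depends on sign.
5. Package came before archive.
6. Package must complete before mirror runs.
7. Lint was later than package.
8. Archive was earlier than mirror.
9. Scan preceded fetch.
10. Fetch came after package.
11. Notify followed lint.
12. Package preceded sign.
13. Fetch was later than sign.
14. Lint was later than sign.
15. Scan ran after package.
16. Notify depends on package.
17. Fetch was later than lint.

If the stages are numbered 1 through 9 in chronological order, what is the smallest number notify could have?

Lint, package, and sign must all come before notify — 3 forced predecessors.
Nothing else is forced ahead of notify, so its earliest slot is position 3 + 1 = 4.

4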